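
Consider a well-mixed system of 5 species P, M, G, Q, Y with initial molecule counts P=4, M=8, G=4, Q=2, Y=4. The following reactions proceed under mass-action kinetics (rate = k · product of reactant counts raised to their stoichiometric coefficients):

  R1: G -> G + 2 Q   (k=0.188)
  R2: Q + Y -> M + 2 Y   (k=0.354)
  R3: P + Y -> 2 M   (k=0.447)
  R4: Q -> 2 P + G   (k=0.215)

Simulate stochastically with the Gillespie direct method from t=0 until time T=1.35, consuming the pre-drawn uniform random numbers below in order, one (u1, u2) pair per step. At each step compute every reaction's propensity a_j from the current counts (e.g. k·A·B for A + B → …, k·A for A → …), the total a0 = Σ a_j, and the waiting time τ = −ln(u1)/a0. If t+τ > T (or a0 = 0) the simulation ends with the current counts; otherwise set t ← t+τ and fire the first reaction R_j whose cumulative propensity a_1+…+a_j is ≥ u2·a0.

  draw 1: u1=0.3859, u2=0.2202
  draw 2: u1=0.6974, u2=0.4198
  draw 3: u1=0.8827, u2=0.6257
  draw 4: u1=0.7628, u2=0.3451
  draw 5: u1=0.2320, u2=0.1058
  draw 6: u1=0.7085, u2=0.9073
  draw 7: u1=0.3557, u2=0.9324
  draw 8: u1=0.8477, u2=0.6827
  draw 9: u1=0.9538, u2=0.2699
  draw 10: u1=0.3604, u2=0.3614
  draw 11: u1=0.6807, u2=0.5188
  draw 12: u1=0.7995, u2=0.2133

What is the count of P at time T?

P at T = 0

t=0.000: P=4 M=8 G=4 Q=2 Y=4
Draw 1: a1=0.752, a2=2.832, a3=7.152, a4=0.430, a0=11.166; τ=−ln(0.3859)/11.166=0.085 → t=0.085; u2·a0=0.2202·11.166=2.459; a1=0.752 < 2.459 ≤ a1+a2=3.584 → R2 fires; P=4 M=9 G=4 Q=1 Y=5
Draw 2: a1=0.752, a2=1.770, a3=8.940, a4=0.215, a0=11.677; τ=−ln(0.6974)/11.677=0.031 → t=0.116; u2·a0=0.4198·11.677=4.902; a1+a2=2.522 < 4.902 ≤ a1+…+a3=11.462 → R3 fires; P=3 M=11 G=4 Q=1 Y=4
Draw 3: a1=0.752, a2=1.416, a3=5.364, a4=0.215, a0=7.747; τ=−ln(0.8827)/7.747=0.016 → t=0.132; u2·a0=0.6257·7.747=4.847; a1+a2=2.168 < 4.847 ≤ a1+…+a3=7.532 → R3 fires; P=2 M=13 G=4 Q=1 Y=3
Draw 4: a1=0.752, a2=1.062, a3=2.682, a4=0.215, a0=4.711; τ=−ln(0.7628)/4.711=0.057 → t=0.190; u2·a0=0.3451·4.711=1.626; a1=0.752 < 1.626 ≤ a1+a2=1.814 → R2 fires; P=2 M=14 G=4 Q=0 Y=4
Draw 5: a1=0.752, a2=0.000, a3=3.576, a4=0.000, a0=4.328; τ=−ln(0.2320)/4.328=0.338 → t=0.527; u2·a0=0.1058·4.328=0.458 ≤ a1=0.752 → R1 fires; P=2 M=14 G=4 Q=2 Y=4
Draw 6: a1=0.752, a2=2.832, a3=3.576, a4=0.430, a0=7.590; τ=−ln(0.7085)/7.590=0.045 → t=0.573; u2·a0=0.9073·7.590=6.886; a1+a2=3.584 < 6.886 ≤ a1+…+a3=7.160 → R3 fires; P=1 M=16 G=4 Q=2 Y=3
Draw 7: a1=0.752, a2=2.124, a3=1.341, a4=0.430, a0=4.647; τ=−ln(0.3557)/4.647=0.222 → t=0.795; u2·a0=0.9324·4.647=4.333; a1+…+a3=4.217 < 4.333 ≤ a1+…+a4=4.647 → R4 fires; P=3 M=16 G=5 Q=1 Y=3
Draw 8: a1=0.940, a2=1.062, a3=4.023, a4=0.215, a0=6.240; τ=−ln(0.8477)/6.240=0.026 → t=0.822; u2·a0=0.6827·6.240=4.260; a1+a2=2.002 < 4.260 ≤ a1+…+a3=6.025 → R3 fires; P=2 M=18 G=5 Q=1 Y=2
Draw 9: a1=0.940, a2=0.708, a3=1.788, a4=0.215, a0=3.651; τ=−ln(0.9538)/3.651=0.013 → t=0.835; u2·a0=0.2699·3.651=0.985; a1=0.940 < 0.985 ≤ a1+a2=1.648 → R2 fires; P=2 M=19 G=5 Q=0 Y=3
Draw 10: a1=0.940, a2=0.000, a3=2.682, a4=0.000, a0=3.622; τ=−ln(0.3604)/3.622=0.282 → t=1.116; u2·a0=0.3614·3.622=1.309; a1+a2=0.940 < 1.309 ≤ a1+…+a3=3.622 → R3 fires; P=1 M=21 G=5 Q=0 Y=2
Draw 11: a1=0.940, a2=0.000, a3=0.894, a4=0.000, a0=1.834; τ=−ln(0.6807)/1.834=0.210 → t=1.326; u2·a0=0.5188·1.834=0.951; a1+a2=0.940 < 0.951 ≤ a1+…+a3=1.834 → R3 fires; P=0 M=23 G=5 Q=0 Y=1
Draw 12: a1=0.940, a2=0.000, a3=0.000, a4=0.000, a0=0.940; τ=−ln(0.7995)/0.940=0.238 → t=1.564 > T=1.35: stop.
Read off P at T=1.35: 0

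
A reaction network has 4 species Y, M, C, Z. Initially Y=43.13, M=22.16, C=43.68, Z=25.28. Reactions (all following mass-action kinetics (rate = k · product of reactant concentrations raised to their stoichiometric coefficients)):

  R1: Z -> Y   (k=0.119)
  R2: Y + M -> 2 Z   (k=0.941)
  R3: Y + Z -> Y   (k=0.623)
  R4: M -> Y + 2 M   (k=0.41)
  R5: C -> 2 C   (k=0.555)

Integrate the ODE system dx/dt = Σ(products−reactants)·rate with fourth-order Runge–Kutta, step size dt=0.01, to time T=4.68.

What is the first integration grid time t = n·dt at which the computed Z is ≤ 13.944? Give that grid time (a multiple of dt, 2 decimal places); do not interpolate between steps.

Threshold first reached at t = 0.13

RK4 with dt=0.01: 468 steps to T=4.68. Trajectory (selected grid times):
t=0.00: Y=43.13 M=22.16 C=43.68 Z=25.28
t=0.12: Y=22.41 M=1.08 C=46.69 Z=14.47
t=0.13: Y=22.23 M=0.88 C=46.95 Z=12.96
t=0.52: Y=21.48 M=0.00 C=58.29 Z=0.09
t=1.04: Y=21.48 M=0.00 C=77.80 Z=0.00
t=1.56: Y=21.48 M=0.00 C=103.82 Z=0.00
t=2.08: Y=21.48 M=0.00 C=138.56 Z=0.00
t=2.60: Y=21.48 M=0.00 C=184.91 Z=0.00
t=3.12: Y=21.48 M=0.00 C=246.78 Z=0.00
t=3.64: Y=21.48 M=0.00 C=329.34 Z=0.00
t=4.16: Y=21.48 M=0.00 C=439.52 Z=0.00
t=4.68: Y=21.48 M=0.00 C=586.57 Z=0.00
Z(0.12)=14.470 > 13.944 but Z(0.13)=12.959 ≤ 13.944, so the first grid time is t=0.13.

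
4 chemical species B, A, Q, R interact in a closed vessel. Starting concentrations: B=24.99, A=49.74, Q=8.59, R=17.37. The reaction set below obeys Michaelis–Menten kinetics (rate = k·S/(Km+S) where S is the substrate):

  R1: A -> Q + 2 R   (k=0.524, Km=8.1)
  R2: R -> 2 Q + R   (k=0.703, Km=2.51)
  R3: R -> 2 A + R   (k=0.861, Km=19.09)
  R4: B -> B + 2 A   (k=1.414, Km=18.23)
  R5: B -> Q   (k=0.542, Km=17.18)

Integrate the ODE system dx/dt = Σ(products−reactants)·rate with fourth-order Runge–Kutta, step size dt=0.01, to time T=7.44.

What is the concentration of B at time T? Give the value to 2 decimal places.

B at T = 22.65

RK4 with dt=0.01: 744 steps to T=7.44. Trajectory (selected grid times):
t=0.00: B=24.99 A=49.74 Q=8.59 R=17.37
t=0.83: B=24.72 A=51.41 Q=10.25 R=18.12
t=1.65: B=24.46 A=53.06 Q=11.90 R=18.86
t=2.48: B=24.20 A=54.74 Q=13.58 R=19.62
t=3.31: B=23.94 A=56.43 Q=15.25 R=20.38
t=4.13: B=23.68 A=58.10 Q=16.92 R=21.13
t=4.96: B=23.42 A=59.80 Q=18.61 R=21.90
t=5.79: B=23.16 A=61.50 Q=20.30 R=22.66
t=6.61: B=22.90 A=63.19 Q=21.97 R=23.42
t=7.44: B=22.65 A=64.90 Q=23.67 R=24.20
Read off B at T=7.44: 22.65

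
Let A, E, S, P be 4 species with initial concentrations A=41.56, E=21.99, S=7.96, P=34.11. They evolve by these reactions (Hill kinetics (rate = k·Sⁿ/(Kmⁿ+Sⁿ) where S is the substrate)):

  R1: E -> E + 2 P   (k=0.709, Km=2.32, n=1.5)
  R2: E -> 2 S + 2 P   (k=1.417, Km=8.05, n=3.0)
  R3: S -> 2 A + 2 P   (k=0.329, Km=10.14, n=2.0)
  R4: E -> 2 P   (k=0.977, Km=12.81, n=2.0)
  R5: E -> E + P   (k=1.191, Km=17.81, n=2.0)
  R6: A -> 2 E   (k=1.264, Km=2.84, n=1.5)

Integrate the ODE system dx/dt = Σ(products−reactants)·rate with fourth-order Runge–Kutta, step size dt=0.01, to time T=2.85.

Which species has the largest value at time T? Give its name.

Dominant species at T: P

RK4 with dt=0.01: 285 steps to T=2.85. Trajectory (selected grid times):
t=0.00: A=41.56 E=21.99 S=7.96 P=34.11
t=0.32: A=41.25 E=22.12 S=8.78 P=36.20
t=0.63: A=40.95 E=22.24 S=9.57 P=38.23
t=0.95: A=40.66 E=22.37 S=10.39 P=40.34
t=1.27: A=40.38 E=22.49 S=11.20 P=42.47
t=1.58: A=40.11 E=22.61 S=11.98 P=44.53
t=1.90: A=39.84 E=22.74 S=12.79 P=46.68
t=2.22: A=39.57 E=22.86 S=13.59 P=48.83
t=2.53: A=39.32 E=22.98 S=14.37 P=50.92
t=2.85: A=39.07 E=23.09 S=15.16 P=53.09
At T=2.85: A=39.07 E=23.09 S=15.16 P=53.09; the largest is P.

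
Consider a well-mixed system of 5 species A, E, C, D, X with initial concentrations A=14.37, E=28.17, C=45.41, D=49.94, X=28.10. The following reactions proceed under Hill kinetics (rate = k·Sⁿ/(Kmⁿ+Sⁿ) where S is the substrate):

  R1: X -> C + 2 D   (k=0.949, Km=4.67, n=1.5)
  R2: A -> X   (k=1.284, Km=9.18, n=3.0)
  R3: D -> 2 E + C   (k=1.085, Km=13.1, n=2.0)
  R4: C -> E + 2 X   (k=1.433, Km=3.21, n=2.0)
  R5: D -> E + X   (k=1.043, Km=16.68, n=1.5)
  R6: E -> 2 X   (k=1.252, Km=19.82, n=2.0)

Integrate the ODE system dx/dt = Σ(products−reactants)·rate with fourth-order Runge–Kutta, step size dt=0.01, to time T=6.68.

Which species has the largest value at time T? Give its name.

RK4 with dt=0.01: 668 steps to T=6.68. Trajectory (selected grid times):
t=0.00: A=14.37 E=28.17 C=45.41 D=49.94 X=28.10
t=0.74: A=13.63 E=30.74 C=45.77 D=49.87 X=32.21
t=1.48: A=12.92 E=33.27 C=46.13 D=49.81 X=36.35
t=2.23: A=12.22 E=35.81 C=46.51 D=49.75 X=40.57
t=2.97: A=11.57 E=38.29 C=46.88 D=49.71 X=44.74
t=3.71: A=10.96 E=40.76 C=47.26 D=49.68 X=48.91
t=4.45: A=10.38 E=43.20 C=47.63 D=49.65 X=53.08
t=5.20: A=9.83 E=45.67 C=48.02 D=49.62 X=57.30
t=5.94: A=9.32 E=48.08 C=48.40 D=49.60 X=61.44
t=6.68: A=8.85 E=50.49 C=48.78 D=49.58 X=65.58
At T=6.68: A=8.85 E=50.49 C=48.78 D=49.58 X=65.58; the largest is X.

Dominant species at T: X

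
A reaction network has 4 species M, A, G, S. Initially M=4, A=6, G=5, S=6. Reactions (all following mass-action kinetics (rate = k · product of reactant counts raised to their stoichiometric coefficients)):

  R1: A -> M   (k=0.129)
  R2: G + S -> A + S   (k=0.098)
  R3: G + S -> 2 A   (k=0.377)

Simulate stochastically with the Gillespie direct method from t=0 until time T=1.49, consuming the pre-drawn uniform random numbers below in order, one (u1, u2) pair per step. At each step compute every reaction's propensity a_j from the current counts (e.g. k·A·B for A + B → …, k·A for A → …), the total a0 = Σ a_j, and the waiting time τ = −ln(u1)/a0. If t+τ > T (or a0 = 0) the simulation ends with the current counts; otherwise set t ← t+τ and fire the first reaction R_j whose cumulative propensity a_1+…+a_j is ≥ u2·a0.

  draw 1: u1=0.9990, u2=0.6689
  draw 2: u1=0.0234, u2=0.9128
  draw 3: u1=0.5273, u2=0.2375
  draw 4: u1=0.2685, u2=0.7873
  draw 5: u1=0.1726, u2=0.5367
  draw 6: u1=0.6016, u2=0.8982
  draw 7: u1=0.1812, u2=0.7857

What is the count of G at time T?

t=0.000: M=4 A=6 G=5 S=6
Draw 1: a1=0.774, a2=2.940, a3=11.310, a0=15.024; τ=−ln(0.9990)/15.024=0.000 → t=0.000; u2·a0=0.6689·15.024=10.050; a1+a2=3.714 < 10.050 ≤ a1+…+a3=15.024 → R3 fires; M=4 A=8 G=4 S=5
Draw 2: a1=1.032, a2=1.960, a3=7.540, a0=10.532; τ=−ln(0.0234)/10.532=0.357 → t=0.357; u2·a0=0.9128·10.532=9.614; a1+a2=2.992 < 9.614 ≤ a1+…+a3=10.532 → R3 fires; M=4 A=10 G=3 S=4
Draw 3: a1=1.290, a2=1.176, a3=4.524, a0=6.990; τ=−ln(0.5273)/6.990=0.092 → t=0.448; u2·a0=0.2375·6.990=1.660; a1=1.290 < 1.660 ≤ a1+a2=2.466 → R2 fires; M=4 A=11 G=2 S=4
Draw 4: a1=1.419, a2=0.784, a3=3.016, a0=5.219; τ=−ln(0.2685)/5.219=0.252 → t=0.700; u2·a0=0.7873·5.219=4.109; a1+a2=2.203 < 4.109 ≤ a1+…+a3=5.219 → R3 fires; M=4 A=13 G=1 S=3
Draw 5: a1=1.677, a2=0.294, a3=1.131, a0=3.102; τ=−ln(0.1726)/3.102=0.566 → t=1.266; u2·a0=0.5367·3.102=1.665 ≤ a1=1.677 → R1 fires; M=5 A=12 G=1 S=3
Draw 6: a1=1.548, a2=0.294, a3=1.131, a0=2.973; τ=−ln(0.6016)/2.973=0.171 → t=1.437; u2·a0=0.8982·2.973=2.670; a1+a2=1.842 < 2.670 ≤ a1+…+a3=2.973 → R3 fires; M=5 A=14 G=0 S=2
Draw 7: a1=1.806, a2=0.000, a3=0.000, a0=1.806; τ=−ln(0.1812)/1.806=0.946 → t=2.383 > T=1.49: stop.
Read off G at T=1.49: 0

G at T = 0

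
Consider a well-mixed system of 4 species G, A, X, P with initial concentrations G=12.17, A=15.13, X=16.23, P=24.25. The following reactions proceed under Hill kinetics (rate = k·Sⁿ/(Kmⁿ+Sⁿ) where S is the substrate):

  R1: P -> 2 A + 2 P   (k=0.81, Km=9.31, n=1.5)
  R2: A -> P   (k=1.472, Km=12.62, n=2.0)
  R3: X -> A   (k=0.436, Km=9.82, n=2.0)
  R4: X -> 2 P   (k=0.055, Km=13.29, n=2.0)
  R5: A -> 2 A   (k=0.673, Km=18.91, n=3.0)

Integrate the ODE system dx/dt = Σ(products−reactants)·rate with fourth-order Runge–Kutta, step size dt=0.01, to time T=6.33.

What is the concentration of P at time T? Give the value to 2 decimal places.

P at T = 35.27

RK4 with dt=0.01: 633 steps to T=6.33. Trajectory (selected grid times):
t=0.00: G=12.17 A=15.13 X=16.23 P=24.25
t=0.70: G=12.17 A=15.82 X=15.98 P=25.38
t=1.41: G=12.17 A=16.53 X=15.74 P=26.54
t=2.11: G=12.17 A=17.23 X=15.50 P=27.72
t=2.81: G=12.17 A=17.93 X=15.26 P=28.92
t=3.52: G=12.17 A=18.64 X=15.02 P=30.16
t=4.22: G=12.17 A=19.35 X=14.78 P=31.41
t=4.92: G=12.17 A=20.06 X=14.55 P=32.67
t=5.63: G=12.17 A=20.78 X=14.32 P=33.97
t=6.33: G=12.17 A=21.50 X=14.09 P=35.27
Read off P at T=6.33: 35.27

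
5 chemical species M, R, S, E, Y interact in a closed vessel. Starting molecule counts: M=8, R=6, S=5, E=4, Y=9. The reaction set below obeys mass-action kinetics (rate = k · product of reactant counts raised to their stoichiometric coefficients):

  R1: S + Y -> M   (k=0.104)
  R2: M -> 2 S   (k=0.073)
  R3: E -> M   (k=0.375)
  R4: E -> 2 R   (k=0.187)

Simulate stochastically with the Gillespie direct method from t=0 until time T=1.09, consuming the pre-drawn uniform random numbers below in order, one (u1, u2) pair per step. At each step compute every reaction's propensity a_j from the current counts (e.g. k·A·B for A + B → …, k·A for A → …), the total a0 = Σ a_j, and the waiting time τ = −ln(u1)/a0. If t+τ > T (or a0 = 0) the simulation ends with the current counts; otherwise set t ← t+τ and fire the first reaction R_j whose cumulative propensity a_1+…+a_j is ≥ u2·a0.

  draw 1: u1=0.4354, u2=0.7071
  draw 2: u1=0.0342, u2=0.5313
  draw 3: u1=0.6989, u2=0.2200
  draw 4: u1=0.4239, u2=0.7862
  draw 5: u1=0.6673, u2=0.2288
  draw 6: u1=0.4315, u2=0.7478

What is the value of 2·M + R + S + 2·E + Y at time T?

Value at T = 44

Check how each reaction changes W = 2·M + R + S + 2·E + Y (weight of products minus weight of reactants):
R1: S + Y -> M: (2·1) − (1·1 + 1·1) = 2 − 2 = 0
R2: M -> 2 S: (1·2) − (2·1) = 2 − 2 = 0
R3: E -> M: (2·1) − (2·1) = 2 − 2 = 0
R4: E -> 2 R: (1·2) − (2·1) = 2 − 2 = 0
Every reaction leaves W unchanged, so W is conserved and no simulation is needed: W(T) = W(0) = 2·8 + 6 + 5 + 2·4 + 9 = 44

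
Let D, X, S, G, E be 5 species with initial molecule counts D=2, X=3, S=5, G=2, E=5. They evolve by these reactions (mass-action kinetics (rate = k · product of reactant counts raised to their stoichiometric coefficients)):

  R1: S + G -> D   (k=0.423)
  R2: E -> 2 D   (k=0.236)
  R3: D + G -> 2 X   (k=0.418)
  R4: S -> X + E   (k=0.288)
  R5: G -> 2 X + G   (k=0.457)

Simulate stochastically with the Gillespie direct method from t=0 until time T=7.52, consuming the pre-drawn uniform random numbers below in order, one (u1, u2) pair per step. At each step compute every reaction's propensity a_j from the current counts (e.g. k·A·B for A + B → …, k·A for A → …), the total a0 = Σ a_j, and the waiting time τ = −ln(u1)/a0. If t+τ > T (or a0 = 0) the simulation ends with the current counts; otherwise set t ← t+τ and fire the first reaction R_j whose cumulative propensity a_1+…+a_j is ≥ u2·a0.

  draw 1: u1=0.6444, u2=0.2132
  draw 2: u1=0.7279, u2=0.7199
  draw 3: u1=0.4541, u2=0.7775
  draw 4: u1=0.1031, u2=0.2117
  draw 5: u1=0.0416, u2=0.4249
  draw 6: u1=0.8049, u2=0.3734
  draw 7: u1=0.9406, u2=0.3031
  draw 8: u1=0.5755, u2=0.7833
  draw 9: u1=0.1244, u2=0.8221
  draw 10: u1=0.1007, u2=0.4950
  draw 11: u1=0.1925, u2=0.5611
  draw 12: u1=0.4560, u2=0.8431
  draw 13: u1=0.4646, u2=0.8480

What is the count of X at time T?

t=0.000: D=2 X=3 S=5 G=2 E=5
Draw 1: a1=4.230, a2=1.180, a3=1.672, a4=1.440, a5=0.914, a0=9.436; τ=−ln(0.6444)/9.436=0.047 → t=0.047; u2·a0=0.2132·9.436=2.012 ≤ a1=4.230 → R1 fires; D=3 X=3 S=4 G=1 E=5
Draw 2: a1=1.692, a2=1.180, a3=1.254, a4=1.152, a5=0.457, a0=5.735; τ=−ln(0.7279)/5.735=0.055 → t=0.102; u2·a0=0.7199·5.735=4.129; a1+…+a3=4.126 < 4.129 ≤ a1+…+a4=5.278 → R4 fires; D=3 X=4 S=3 G=1 E=6
Draw 3: a1=1.269, a2=1.416, a3=1.254, a4=0.864, a5=0.457, a0=5.260; τ=−ln(0.4541)/5.260=0.150 → t=0.252; u2·a0=0.7775·5.260=4.090; a1+…+a3=3.939 < 4.090 ≤ a1+…+a4=4.803 → R4 fires; D=3 X=5 S=2 G=1 E=7
Draw 4: a1=0.846, a2=1.652, a3=1.254, a4=0.576, a5=0.457, a0=4.785; τ=−ln(0.1031)/4.785=0.475 → t=0.727; u2·a0=0.2117·4.785=1.013; a1=0.846 < 1.013 ≤ a1+a2=2.498 → R2 fires; D=5 X=5 S=2 G=1 E=6
Draw 5: a1=0.846, a2=1.416, a3=2.090, a4=0.576, a5=0.457, a0=5.385; τ=−ln(0.0416)/5.385=0.590 → t=1.317; u2·a0=0.4249·5.385=2.288; a1+a2=2.262 < 2.288 ≤ a1+…+a3=4.352 → R3 fires; D=4 X=7 S=2 G=0 E=6
Draw 6: a1=0.000, a2=1.416, a3=0.000, a4=0.576, a5=0.000, a0=1.992; τ=−ln(0.8049)/1.992=0.109 → t=1.426; u2·a0=0.3734·1.992=0.744; a1=0.000 < 0.744 ≤ a1+a2=1.416 → R2 fires; D=6 X=7 S=2 G=0 E=5
Draw 7: a1=0.000, a2=1.180, a3=0.000, a4=0.576, a5=0.000, a0=1.756; τ=−ln(0.9406)/1.756=0.035 → t=1.461; u2·a0=0.3031·1.756=0.532; a1=0.000 < 0.532 ≤ a1+a2=1.180 → R2 fires; D=8 X=7 S=2 G=0 E=4
Draw 8: a1=0.000, a2=0.944, a3=0.000, a4=0.576, a5=0.000, a0=1.520; τ=−ln(0.5755)/1.520=0.363 → t=1.825; u2·a0=0.7833·1.520=1.191; a1+…+a3=0.944 < 1.191 ≤ a1+…+a4=1.520 → R4 fires; D=8 X=8 S=1 G=0 E=5
Draw 9: a1=0.000, a2=1.180, a3=0.000, a4=0.288, a5=0.000, a0=1.468; τ=−ln(0.1244)/1.468=1.420 → t=3.244; u2·a0=0.8221·1.468=1.207; a1+…+a3=1.180 < 1.207 ≤ a1+…+a4=1.468 → R4 fires; D=8 X=9 S=0 G=0 E=6
Draw 10: a1=0.000, a2=1.416, a3=0.000, a4=0.000, a5=0.000, a0=1.416; τ=−ln(0.1007)/1.416=1.621 → t=4.866; u2·a0=0.4950·1.416=0.701; a1=0.000 < 0.701 ≤ a1+a2=1.416 → R2 fires; D=10 X=9 S=0 G=0 E=5
Draw 11: a1=0.000, a2=1.180, a3=0.000, a4=0.000, a5=0.000, a0=1.180; τ=−ln(0.1925)/1.180=1.396 → t=6.262; u2·a0=0.5611·1.180=0.662; a1=0.000 < 0.662 ≤ a1+a2=1.180 → R2 fires; D=12 X=9 S=0 G=0 E=4
Draw 12: a1=0.000, a2=0.944, a3=0.000, a4=0.000, a5=0.000, a0=0.944; τ=−ln(0.4560)/0.944=0.832 → t=7.094; u2·a0=0.8431·0.944=0.796; a1=0.000 < 0.796 ≤ a1+a2=0.944 → R2 fires; D=14 X=9 S=0 G=0 E=3
Draw 13: a1=0.000, a2=0.708, a3=0.000, a4=0.000, a5=0.000, a0=0.708; τ=−ln(0.4646)/0.708=1.083 → t=8.177 > T=7.52: stop.
Read off X at T=7.52: 9

X at T = 9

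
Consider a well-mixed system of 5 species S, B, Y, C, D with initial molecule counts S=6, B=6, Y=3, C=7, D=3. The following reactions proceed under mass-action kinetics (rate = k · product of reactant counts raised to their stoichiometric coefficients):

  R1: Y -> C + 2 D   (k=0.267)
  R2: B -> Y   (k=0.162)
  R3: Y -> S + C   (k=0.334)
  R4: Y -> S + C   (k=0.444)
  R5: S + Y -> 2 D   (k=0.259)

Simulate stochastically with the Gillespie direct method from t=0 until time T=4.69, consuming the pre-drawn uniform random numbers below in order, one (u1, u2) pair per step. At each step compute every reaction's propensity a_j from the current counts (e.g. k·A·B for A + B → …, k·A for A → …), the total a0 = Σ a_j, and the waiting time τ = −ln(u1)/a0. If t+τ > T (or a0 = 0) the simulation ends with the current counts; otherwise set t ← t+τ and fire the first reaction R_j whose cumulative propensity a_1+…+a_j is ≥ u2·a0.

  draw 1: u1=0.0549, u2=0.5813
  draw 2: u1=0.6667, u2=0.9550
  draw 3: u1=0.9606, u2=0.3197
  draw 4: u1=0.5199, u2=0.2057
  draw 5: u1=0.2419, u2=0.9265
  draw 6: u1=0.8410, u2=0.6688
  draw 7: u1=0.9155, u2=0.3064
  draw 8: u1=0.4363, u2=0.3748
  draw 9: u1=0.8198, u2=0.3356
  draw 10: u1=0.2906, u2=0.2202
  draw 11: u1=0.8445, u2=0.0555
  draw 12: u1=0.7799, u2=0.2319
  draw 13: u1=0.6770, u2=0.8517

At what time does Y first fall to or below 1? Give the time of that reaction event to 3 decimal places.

t=0.000: S=6 B=6 Y=3 C=7 D=3
Draw 1: a1=0.801, a2=0.972, a3=1.002, a4=1.332, a5=4.662, a0=8.769; τ=−ln(0.0549)/8.769=0.331 → t=0.331; u2·a0=0.5813·8.769=5.097; a1+…+a4=4.107 < 5.097 ≤ a1+…+a5=8.769 → R5 fires; S=5 B=6 Y=2 C=7 D=5
Draw 2: a1=0.534, a2=0.972, a3=0.668, a4=0.888, a5=2.590, a0=5.652; τ=−ln(0.6667)/5.652=0.072 → t=0.403; u2·a0=0.9550·5.652=5.398; a1+…+a4=3.062 < 5.398 ≤ a1+…+a5=5.652 → R5 fires; S=4 B=6 Y=1 C=7 D=7
Draw 3: a1=0.267, a2=0.972, a3=0.334, a4=0.444, a5=1.036, a0=3.053; τ=−ln(0.9606)/3.053=0.013 → t=0.416; u2·a0=0.3197·3.053=0.976; a1=0.267 < 0.976 ≤ a1+a2=1.239 → R2 fires; S=4 B=5 Y=2 C=7 D=7
Draw 4: a1=0.534, a2=0.810, a3=0.668, a4=0.888, a5=2.072, a0=4.972; τ=−ln(0.5199)/4.972=0.132 → t=0.547; u2·a0=0.2057·4.972=1.023; a1=0.534 < 1.023 ≤ a1+a2=1.344 → R2 fires; S=4 B=4 Y=3 C=7 D=7
Draw 5: a1=0.801, a2=0.648, a3=1.002, a4=1.332, a5=3.108, a0=6.891; τ=−ln(0.2419)/6.891=0.206 → t=0.753; u2·a0=0.9265·6.891=6.385; a1+…+a4=3.783 < 6.385 ≤ a1+…+a5=6.891 → R5 fires; S=3 B=4 Y=2 C=7 D=9
Draw 6: a1=0.534, a2=0.648, a3=0.668, a4=0.888, a5=1.554, a0=4.292; τ=−ln(0.8410)/4.292=0.040 → t=0.794; u2·a0=0.6688·4.292=2.870; a1+…+a4=2.738 < 2.870 ≤ a1+…+a5=4.292 → R5 fires; S=2 B=4 Y=1 C=7 D=11
Draw 7: a1=0.267, a2=0.648, a3=0.334, a4=0.444, a5=0.518, a0=2.211; τ=−ln(0.9155)/2.211=0.040 → t=0.834; u2·a0=0.3064·2.211=0.677; a1=0.267 < 0.677 ≤ a1+a2=0.915 → R2 fires; S=2 B=3 Y=2 C=7 D=11
Draw 8: a1=0.534, a2=0.486, a3=0.668, a4=0.888, a5=1.036, a0=3.612; τ=−ln(0.4363)/3.612=0.230 → t=1.063; u2·a0=0.3748·3.612=1.354; a1+a2=1.020 < 1.354 ≤ a1+…+a3=1.688 → R3 fires; S=3 B=3 Y=1 C=8 D=11
Draw 9: a1=0.267, a2=0.486, a3=0.334, a4=0.444, a5=0.777, a0=2.308; τ=−ln(0.8198)/2.308=0.086 → t=1.149; u2·a0=0.3356·2.308=0.775; a1+a2=0.753 < 0.775 ≤ a1+…+a3=1.087 → R3 fires; S=4 B=3 Y=0 C=9 D=11
Draw 10: a1=0.000, a2=0.486, a3=0.000, a4=0.000, a5=0.000, a0=0.486; τ=−ln(0.2906)/0.486=2.543 → t=3.692; u2·a0=0.2202·0.486=0.107; a1=0.000 < 0.107 ≤ a1+a2=0.486 → R2 fires; S=4 B=2 Y=1 C=9 D=11
Draw 11: a1=0.267, a2=0.324, a3=0.334, a4=0.444, a5=1.036, a0=2.405; τ=−ln(0.8445)/2.405=0.070 → t=3.762; u2·a0=0.0555·2.405=0.133 ≤ a1=0.267 → R1 fires; S=4 B=2 Y=0 C=10 D=13
Draw 12: a1=0.000, a2=0.324, a3=0.000, a4=0.000, a5=0.000, a0=0.324; τ=−ln(0.7799)/0.324=0.767 → t=4.530; u2·a0=0.2319·0.324=0.075; a1=0.000 < 0.075 ≤ a1+a2=0.324 → R2 fires; S=4 B=1 Y=1 C=10 D=13
Draw 13: a1=0.267, a2=0.162, a3=0.334, a4=0.444, a5=1.036, a0=2.243; τ=−ln(0.6770)/2.243=0.174 → t=4.704 > T=4.69: stop.
Y first becomes ≤ 1 when it reaches 1 at the event at t=0.403.

Threshold first reached at t = 0.403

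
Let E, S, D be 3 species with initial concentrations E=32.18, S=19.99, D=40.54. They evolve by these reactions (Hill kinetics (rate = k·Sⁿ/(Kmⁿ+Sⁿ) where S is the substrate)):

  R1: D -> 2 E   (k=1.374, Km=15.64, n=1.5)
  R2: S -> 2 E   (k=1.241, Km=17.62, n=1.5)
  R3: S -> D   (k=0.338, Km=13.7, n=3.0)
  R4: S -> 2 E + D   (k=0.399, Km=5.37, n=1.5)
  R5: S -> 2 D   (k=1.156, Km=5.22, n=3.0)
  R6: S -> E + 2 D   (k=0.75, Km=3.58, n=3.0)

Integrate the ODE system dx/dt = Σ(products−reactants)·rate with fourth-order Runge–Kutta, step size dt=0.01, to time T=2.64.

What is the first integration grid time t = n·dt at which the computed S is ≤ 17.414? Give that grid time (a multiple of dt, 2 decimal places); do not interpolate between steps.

RK4 with dt=0.01: 264 steps to T=2.64. Trajectory (selected grid times):
t=0.00: E=32.18 S=19.99 D=40.54
t=0.29: E=33.63 S=19.08 D=41.48
t=0.59: E=35.12 S=18.14 D=42.45
t=0.82: E=36.25 S=17.44 D=43.18
t=0.83: E=36.30 S=17.41 D=43.21
t=0.88: E=36.55 S=17.26 D=43.37
t=1.17: E=37.96 S=16.38 D=44.29
t=1.47: E=39.41 S=15.49 D=45.22
t=1.76: E=40.80 S=14.64 D=46.11
t=2.05: E=42.17 S=13.81 D=46.99
t=2.35: E=43.57 S=12.97 D=47.89
t=2.64: E=44.91 S=12.18 D=48.74
S(0.82)=17.438 > 17.414 but S(0.83)=17.408 ≤ 17.414, so the first grid time is t=0.83.

Threshold first reached at t = 0.83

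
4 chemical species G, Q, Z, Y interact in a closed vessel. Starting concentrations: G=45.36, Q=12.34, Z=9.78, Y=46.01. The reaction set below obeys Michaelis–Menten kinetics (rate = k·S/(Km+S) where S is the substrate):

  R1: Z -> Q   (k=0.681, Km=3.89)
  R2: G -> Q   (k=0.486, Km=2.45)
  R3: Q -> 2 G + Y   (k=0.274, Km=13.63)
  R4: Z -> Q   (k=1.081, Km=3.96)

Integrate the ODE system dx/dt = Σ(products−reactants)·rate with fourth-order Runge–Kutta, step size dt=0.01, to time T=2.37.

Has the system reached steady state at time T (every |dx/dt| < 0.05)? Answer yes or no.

Steady state at T: no

RK4 with dt=0.01: 237 steps to T=2.37. Trajectory (selected grid times):
t=0.00: G=45.36 Q=12.34 Z=9.78 Y=46.01
t=0.26: G=45.31 Q=12.75 Z=9.45 Y=46.04
t=0.53: G=45.26 Q=13.17 Z=9.12 Y=46.08
t=0.79: G=45.21 Q=13.58 Z=8.80 Y=46.12
t=1.05: G=45.16 Q=13.98 Z=8.49 Y=46.15
t=1.32: G=45.11 Q=14.39 Z=8.16 Y=46.19
t=1.58: G=45.06 Q=14.78 Z=7.86 Y=46.23
t=1.84: G=45.02 Q=15.16 Z=7.55 Y=46.26
t=2.11: G=44.97 Q=15.56 Z=7.24 Y=46.30
t=2.37: G=44.93 Q=15.93 Z=6.95 Y=46.34
Rates at T: R1=0.4366, R2=0.4609, R3=0.1477, R4=0.6886
dx/dt at T (Σ net stoichiometry × rate): G=-0.1655, Q=+1.4383, Z=-1.1252, Y=+0.1477
Largest |dx/dt| is |+1.4383| (Q) ≥ 0.05 → not steady.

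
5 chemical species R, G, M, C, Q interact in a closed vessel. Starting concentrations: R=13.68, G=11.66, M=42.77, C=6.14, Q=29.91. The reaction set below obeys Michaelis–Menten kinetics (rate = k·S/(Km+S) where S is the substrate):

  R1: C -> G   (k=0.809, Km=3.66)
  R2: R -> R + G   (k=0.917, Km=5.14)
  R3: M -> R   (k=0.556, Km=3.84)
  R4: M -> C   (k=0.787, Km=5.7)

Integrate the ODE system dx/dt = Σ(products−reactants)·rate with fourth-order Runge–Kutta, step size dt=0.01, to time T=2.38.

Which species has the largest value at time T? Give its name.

Dominant species at T: M

RK4 with dt=0.01: 238 steps to T=2.38. Trajectory (selected grid times):
t=0.00: R=13.68 G=11.66 M=42.77 C=6.14 Q=29.91
t=0.26: R=13.81 G=11.97 M=42.46 C=6.19 Q=29.91
t=0.53: R=13.95 G=12.28 M=42.13 C=6.24 Q=29.91
t=0.79: R=14.08 G=12.59 M=41.82 C=6.29 Q=29.91
t=1.06: R=14.22 G=12.91 M=41.50 C=6.33 Q=29.91
t=1.32: R=14.35 G=13.22 M=41.18 C=6.38 Q=29.91
t=1.59: R=14.49 G=13.54 M=40.86 C=6.43 Q=29.91
t=1.85: R=14.62 G=13.85 M=40.55 C=6.47 Q=29.91
t=2.12: R=14.76 G=14.17 M=40.22 C=6.52 Q=29.91
t=2.38: R=14.89 G=14.49 M=39.91 C=6.56 Q=29.91
At T=2.38: R=14.89 G=14.49 M=39.91 C=6.56 Q=29.91; the largest is M.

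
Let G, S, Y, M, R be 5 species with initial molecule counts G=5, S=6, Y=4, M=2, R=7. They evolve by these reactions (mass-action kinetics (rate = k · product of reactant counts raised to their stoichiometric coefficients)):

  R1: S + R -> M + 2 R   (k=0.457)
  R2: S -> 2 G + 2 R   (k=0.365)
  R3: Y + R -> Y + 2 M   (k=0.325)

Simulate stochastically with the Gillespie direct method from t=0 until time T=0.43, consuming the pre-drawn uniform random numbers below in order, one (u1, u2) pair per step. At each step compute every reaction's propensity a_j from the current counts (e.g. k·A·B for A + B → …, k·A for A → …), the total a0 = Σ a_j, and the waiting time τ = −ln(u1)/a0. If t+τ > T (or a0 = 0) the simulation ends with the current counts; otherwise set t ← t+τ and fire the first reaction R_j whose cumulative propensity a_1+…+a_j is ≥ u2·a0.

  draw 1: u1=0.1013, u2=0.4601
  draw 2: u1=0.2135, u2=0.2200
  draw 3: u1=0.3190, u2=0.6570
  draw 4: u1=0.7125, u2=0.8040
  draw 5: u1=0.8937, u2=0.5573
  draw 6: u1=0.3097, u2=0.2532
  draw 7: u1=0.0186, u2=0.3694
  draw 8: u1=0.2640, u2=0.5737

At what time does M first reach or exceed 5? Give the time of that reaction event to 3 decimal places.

t=0.000: G=5 S=6 Y=4 M=2 R=7
Draw 1: a1=19.194, a2=2.190, a3=9.100, a0=30.484; τ=−ln(0.1013)/30.484=0.075 → t=0.075; u2·a0=0.4601·30.484=14.026 ≤ a1=19.194 → R1 fires; G=5 S=5 Y=4 M=3 R=8
Draw 2: a1=18.280, a2=1.825, a3=10.400, a0=30.505; τ=−ln(0.2135)/30.505=0.051 → t=0.126; u2·a0=0.2200·30.505=6.711 ≤ a1=18.280 → R1 fires; G=5 S=4 Y=4 M=4 R=9
Draw 3: a1=16.452, a2=1.460, a3=11.700, a0=29.612; τ=−ln(0.3190)/29.612=0.039 → t=0.164; u2·a0=0.6570·29.612=19.455; a1+a2=17.912 < 19.455 ≤ a1+…+a3=29.612 → R3 fires; G=5 S=4 Y=4 M=6 R=8
Draw 4: a1=14.624, a2=1.460, a3=10.400, a0=26.484; τ=−ln(0.7125)/26.484=0.013 → t=0.177; u2·a0=0.8040·26.484=21.293; a1+a2=16.084 < 21.293 ≤ a1+…+a3=26.484 → R3 fires; G=5 S=4 Y=4 M=8 R=7
Draw 5: a1=12.796, a2=1.460, a3=9.100, a0=23.356; τ=−ln(0.8937)/23.356=0.005 → t=0.182; u2·a0=0.5573·23.356=13.016; a1=12.796 < 13.016 ≤ a1+a2=14.256 → R2 fires; G=7 S=3 Y=4 M=8 R=9
Draw 6: a1=12.339, a2=1.095, a3=11.700, a0=25.134; τ=−ln(0.3097)/25.134=0.047 → t=0.229; u2·a0=0.2532·25.134=6.364 ≤ a1=12.339 → R1 fires; G=7 S=2 Y=4 M=9 R=10
Draw 7: a1=9.140, a2=0.730, a3=13.000, a0=22.870; τ=−ln(0.0186)/22.870=0.174 → t=0.403; u2·a0=0.3694·22.870=8.448 ≤ a1=9.140 → R1 fires; G=7 S=1 Y=4 M=10 R=11
Draw 8: a1=5.027, a2=0.365, a3=14.300, a0=19.692; τ=−ln(0.2640)/19.692=0.068 → t=0.470 > T=0.43: stop.
M first becomes ≥ 5 when it reaches 6 at the event at t=0.164.

Threshold first reached at t = 0.164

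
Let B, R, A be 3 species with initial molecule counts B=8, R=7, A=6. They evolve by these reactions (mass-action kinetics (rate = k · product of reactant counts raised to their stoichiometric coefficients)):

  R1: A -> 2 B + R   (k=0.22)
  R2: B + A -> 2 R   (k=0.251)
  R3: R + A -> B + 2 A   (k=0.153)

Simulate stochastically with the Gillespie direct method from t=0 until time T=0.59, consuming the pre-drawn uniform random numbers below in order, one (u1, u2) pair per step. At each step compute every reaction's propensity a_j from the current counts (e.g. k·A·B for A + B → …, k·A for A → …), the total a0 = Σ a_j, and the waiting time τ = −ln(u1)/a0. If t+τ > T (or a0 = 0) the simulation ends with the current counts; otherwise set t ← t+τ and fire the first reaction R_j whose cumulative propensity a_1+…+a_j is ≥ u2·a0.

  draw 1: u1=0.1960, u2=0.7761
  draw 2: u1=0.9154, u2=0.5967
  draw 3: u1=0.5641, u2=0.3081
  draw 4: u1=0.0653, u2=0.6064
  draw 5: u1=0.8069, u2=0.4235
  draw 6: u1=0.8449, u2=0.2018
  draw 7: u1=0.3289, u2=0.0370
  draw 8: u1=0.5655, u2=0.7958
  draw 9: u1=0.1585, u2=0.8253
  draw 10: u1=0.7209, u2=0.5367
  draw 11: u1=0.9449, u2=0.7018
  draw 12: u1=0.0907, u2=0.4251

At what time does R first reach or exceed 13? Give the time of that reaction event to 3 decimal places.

Threshold first reached at t = 0.288

t=0.000: B=8 R=7 A=6
Draw 1: a1=1.320, a2=12.048, a3=6.426, a0=19.794; τ=−ln(0.1960)/19.794=0.082 → t=0.082; u2·a0=0.7761·19.794=15.362; a1+a2=13.368 < 15.362 ≤ a1+…+a3=19.794 → R3 fires; B=9 R=6 A=7
Draw 2: a1=1.540, a2=15.813, a3=6.426, a0=23.779; τ=−ln(0.9154)/23.779=0.004 → t=0.086; u2·a0=0.5967·23.779=14.189; a1=1.540 < 14.189 ≤ a1+a2=17.353 → R2 fires; B=8 R=8 A=6
Draw 3: a1=1.320, a2=12.048, a3=7.344, a0=20.712; τ=−ln(0.5641)/20.712=0.028 → t=0.114; u2·a0=0.3081·20.712=6.381; a1=1.320 < 6.381 ≤ a1+a2=13.368 → R2 fires; B=7 R=10 A=5
Draw 4: a1=1.100, a2=8.785, a3=7.650, a0=17.535; τ=−ln(0.0653)/17.535=0.156 → t=0.269; u2·a0=0.6064·17.535=10.633; a1+a2=9.885 < 10.633 ≤ a1+…+a3=17.535 → R3 fires; B=8 R=9 A=6
Draw 5: a1=1.320, a2=12.048, a3=8.262, a0=21.630; τ=−ln(0.8069)/21.630=0.010 → t=0.279; u2·a0=0.4235·21.630=9.160; a1=1.320 < 9.160 ≤ a1+a2=13.368 → R2 fires; B=7 R=11 A=5
Draw 6: a1=1.100, a2=8.785, a3=8.415, a0=18.300; τ=−ln(0.8449)/18.300=0.009 → t=0.288; u2·a0=0.2018·18.300=3.693; a1=1.100 < 3.693 ≤ a1+a2=9.885 → R2 fires; B=6 R=13 A=4
Draw 7: a1=0.880, a2=6.024, a3=7.956, a0=14.860; τ=−ln(0.3289)/14.860=0.075 → t=0.363; u2·a0=0.0370·14.860=0.550 ≤ a1=0.880 → R1 fires; B=8 R=14 A=3
Draw 8: a1=0.660, a2=6.024, a3=6.426, a0=13.110; τ=−ln(0.5655)/13.110=0.043 → t=0.407; u2·a0=0.7958·13.110=10.433; a1+a2=6.684 < 10.433 ≤ a1+…+a3=13.110 → R3 fires; B=9 R=13 A=4
Draw 9: a1=0.880, a2=9.036, a3=7.956, a0=17.872; τ=−ln(0.1585)/17.872=0.103 → t=0.510; u2·a0=0.8253·17.872=14.750; a1+a2=9.916 < 14.750 ≤ a1+…+a3=17.872 → R3 fires; B=10 R=12 A=5
Draw 10: a1=1.100, a2=12.550, a3=9.180, a0=22.830; τ=−ln(0.7209)/22.830=0.014 → t=0.524; u2·a0=0.5367·22.830=12.253; a1=1.100 < 12.253 ≤ a1+a2=13.650 → R2 fires; B=9 R=14 A=4
Draw 11: a1=0.880, a2=9.036, a3=8.568, a0=18.484; τ=−ln(0.9449)/18.484=0.003 → t=0.527; u2·a0=0.7018·18.484=12.972; a1+a2=9.916 < 12.972 ≤ a1+…+a3=18.484 → R3 fires; B=10 R=13 A=5
Draw 12: a1=1.100, a2=12.550, a3=9.945, a0=23.595; τ=−ln(0.0907)/23.595=0.102 → t=0.629 > T=0.59: stop.
R first becomes ≥ 13 when it reaches 13 at the event at t=0.288.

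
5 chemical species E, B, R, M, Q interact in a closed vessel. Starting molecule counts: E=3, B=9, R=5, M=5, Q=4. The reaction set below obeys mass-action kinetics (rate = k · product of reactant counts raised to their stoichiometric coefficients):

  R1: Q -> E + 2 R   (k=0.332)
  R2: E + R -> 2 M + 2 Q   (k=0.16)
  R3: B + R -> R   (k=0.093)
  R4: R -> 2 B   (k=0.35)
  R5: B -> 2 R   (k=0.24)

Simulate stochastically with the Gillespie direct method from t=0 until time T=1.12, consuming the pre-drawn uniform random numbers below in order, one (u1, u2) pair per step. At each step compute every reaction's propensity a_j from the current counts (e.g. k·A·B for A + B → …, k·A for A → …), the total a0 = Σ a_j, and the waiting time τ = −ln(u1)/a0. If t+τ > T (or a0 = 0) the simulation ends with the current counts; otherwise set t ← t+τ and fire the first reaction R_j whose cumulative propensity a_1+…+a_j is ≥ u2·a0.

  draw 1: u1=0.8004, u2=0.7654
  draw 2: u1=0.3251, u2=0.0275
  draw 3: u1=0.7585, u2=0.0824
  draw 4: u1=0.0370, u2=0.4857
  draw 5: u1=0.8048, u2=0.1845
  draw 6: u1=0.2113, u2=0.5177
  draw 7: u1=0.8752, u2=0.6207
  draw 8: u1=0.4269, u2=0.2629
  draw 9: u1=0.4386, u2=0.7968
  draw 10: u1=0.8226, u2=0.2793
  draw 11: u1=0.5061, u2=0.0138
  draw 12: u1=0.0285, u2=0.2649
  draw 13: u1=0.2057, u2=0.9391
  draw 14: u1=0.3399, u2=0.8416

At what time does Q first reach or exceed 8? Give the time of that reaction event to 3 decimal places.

t=0.000: E=3 B=9 R=5 M=5 Q=4
Draw 1: a1=1.328, a2=2.400, a3=4.185, a4=1.750, a5=2.160, a0=11.823; τ=−ln(0.8004)/11.823=0.019 → t=0.019; u2·a0=0.7654·11.823=9.049; a1+…+a3=7.913 < 9.049 ≤ a1+…+a4=9.663 → R4 fires; E=3 B=11 R=4 M=5 Q=4
Draw 2: a1=1.328, a2=1.920, a3=4.092, a4=1.400, a5=2.640, a0=11.380; τ=−ln(0.3251)/11.380=0.099 → t=0.118; u2·a0=0.0275·11.380=0.313 ≤ a1=1.328 → R1 fires; E=4 B=11 R=6 M=5 Q=3
Draw 3: a1=0.996, a2=3.840, a3=6.138, a4=2.100, a5=2.640, a0=15.714; τ=−ln(0.7585)/15.714=0.018 → t=0.135; u2·a0=0.0824·15.714=1.295; a1=0.996 < 1.295 ≤ a1+a2=4.836 → R2 fires; E=3 B=11 R=5 M=7 Q=5
Draw 4: a1=1.660, a2=2.400, a3=5.115, a4=1.750, a5=2.640, a0=13.565; τ=−ln(0.0370)/13.565=0.243 → t=0.378; u2·a0=0.4857·13.565=6.589; a1+a2=4.060 < 6.589 ≤ a1+…+a3=9.175 → R3 fires; E=3 B=10 R=5 M=7 Q=5
Draw 5: a1=1.660, a2=2.400, a3=4.650, a4=1.750, a5=2.400, a0=12.860; τ=−ln(0.8048)/12.860=0.017 → t=0.395; u2·a0=0.1845·12.860=2.373; a1=1.660 < 2.373 ≤ a1+a2=4.060 → R2 fires; E=2 B=10 R=4 M=9 Q=7
Draw 6: a1=2.324, a2=1.280, a3=3.720, a4=1.400, a5=2.400, a0=11.124; τ=−ln(0.2113)/11.124=0.140 → t=0.535; u2·a0=0.5177·11.124=5.759; a1+a2=3.604 < 5.759 ≤ a1+…+a3=7.324 → R3 fires; E=2 B=9 R=4 M=9 Q=7
Draw 7: a1=2.324, a2=1.280, a3=3.348, a4=1.400, a5=2.160, a0=10.512; τ=−ln(0.8752)/10.512=0.013 → t=0.548; u2·a0=0.6207·10.512=6.525; a1+a2=3.604 < 6.525 ≤ a1+…+a3=6.952 → R3 fires; E=2 B=8 R=4 M=9 Q=7
Draw 8: a1=2.324, a2=1.280, a3=2.976, a4=1.400, a5=1.920, a0=9.900; τ=−ln(0.4269)/9.900=0.086 → t=0.633; u2·a0=0.2629·9.900=2.603; a1=2.324 < 2.603 ≤ a1+a2=3.604 → R2 fires; E=1 B=8 R=3 M=11 Q=9
Draw 9: a1=2.988, a2=0.480, a3=2.232, a4=1.050, a5=1.920, a0=8.670; τ=−ln(0.4386)/8.670=0.095 → t=0.729; u2·a0=0.7968·8.670=6.908; a1+…+a4=6.750 < 6.908 ≤ a1+…+a5=8.670 → R5 fires; E=1 B=7 R=5 M=11 Q=9
Draw 10: a1=2.988, a2=0.800, a3=3.255, a4=1.750, a5=1.680, a0=10.473; τ=−ln(0.8226)/10.473=0.019 → t=0.747; u2·a0=0.2793·10.473=2.925 ≤ a1=2.988 → R1 fires; E=2 B=7 R=7 M=11 Q=8
Draw 11: a1=2.656, a2=2.240, a3=4.557, a4=2.450, a5=1.680, a0=13.583; τ=−ln(0.5061)/13.583=0.050 → t=0.797; u2·a0=0.0138·13.583=0.187 ≤ a1=2.656 → R1 fires; E=3 B=7 R=9 M=11 Q=7
Draw 12: a1=2.324, a2=4.320, a3=5.859, a4=3.150, a5=1.680, a0=17.333; τ=−ln(0.0285)/17.333=0.205 → t=1.003; u2·a0=0.2649·17.333=4.592; a1=2.324 < 4.592 ≤ a1+a2=6.644 → R2 fires; E=2 B=7 R=8 M=13 Q=9
Draw 13: a1=2.988, a2=2.560, a3=5.208, a4=2.800, a5=1.680, a0=15.236; τ=−ln(0.2057)/15.236=0.104 → t=1.106; u2·a0=0.9391·15.236=14.308; a1+…+a4=13.556 < 14.308 ≤ a1+…+a5=15.236 → R5 fires; E=2 B=6 R=10 M=13 Q=9
Draw 14: a1=2.988, a2=3.200, a3=5.580, a4=3.500, a5=1.440, a0=16.708; τ=−ln(0.3399)/16.708=0.065 → t=1.171 > T=1.12: stop.
Q first becomes ≥ 8 when it reaches 9 at the event at t=0.633.

Threshold first reached at t = 0.633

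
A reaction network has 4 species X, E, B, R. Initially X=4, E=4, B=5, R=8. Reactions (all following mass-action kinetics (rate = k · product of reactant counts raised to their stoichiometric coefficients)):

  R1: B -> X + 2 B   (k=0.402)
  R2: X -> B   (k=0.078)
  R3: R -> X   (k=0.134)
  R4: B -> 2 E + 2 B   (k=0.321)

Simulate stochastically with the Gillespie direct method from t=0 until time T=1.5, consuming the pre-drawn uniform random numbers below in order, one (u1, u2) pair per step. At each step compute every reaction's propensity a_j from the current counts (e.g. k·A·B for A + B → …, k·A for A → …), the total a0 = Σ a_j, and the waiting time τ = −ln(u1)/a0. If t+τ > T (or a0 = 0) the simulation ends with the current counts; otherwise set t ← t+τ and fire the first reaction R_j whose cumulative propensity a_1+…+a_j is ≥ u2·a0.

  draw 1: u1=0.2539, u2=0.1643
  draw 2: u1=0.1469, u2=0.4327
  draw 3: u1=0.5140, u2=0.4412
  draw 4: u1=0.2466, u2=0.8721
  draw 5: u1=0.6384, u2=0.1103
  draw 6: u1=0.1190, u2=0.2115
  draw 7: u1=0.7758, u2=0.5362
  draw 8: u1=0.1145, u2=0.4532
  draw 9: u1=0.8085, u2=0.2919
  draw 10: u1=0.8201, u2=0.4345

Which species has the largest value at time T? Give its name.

Dominant species at T: B

t=0.000: X=4 E=4 B=5 R=8
Draw 1: a1=2.010, a2=0.312, a3=1.072, a4=1.605, a0=4.999; τ=−ln(0.2539)/4.999=0.274 → t=0.274; u2·a0=0.1643·4.999=0.821 ≤ a1=2.010 → R1 fires; X=5 E=4 B=6 R=8
Draw 2: a1=2.412, a2=0.390, a3=1.072, a4=1.926, a0=5.800; τ=−ln(0.1469)/5.800=0.331 → t=0.605; u2·a0=0.4327·5.800=2.510; a1=2.412 < 2.510 ≤ a1+a2=2.802 → R2 fires; X=4 E=4 B=7 R=8
Draw 3: a1=2.814, a2=0.312, a3=1.072, a4=2.247, a0=6.445; τ=−ln(0.5140)/6.445=0.103 → t=0.708; u2·a0=0.4412·6.445=2.844; a1=2.814 < 2.844 ≤ a1+a2=3.126 → R2 fires; X=3 E=4 B=8 R=8
Draw 4: a1=3.216, a2=0.234, a3=1.072, a4=2.568, a0=7.090; τ=−ln(0.2466)/7.090=0.197 → t=0.906; u2·a0=0.8721·7.090=6.183; a1+…+a3=4.522 < 6.183 ≤ a1+…+a4=7.090 → R4 fires; X=3 E=6 B=9 R=8
Draw 5: a1=3.618, a2=0.234, a3=1.072, a4=2.889, a0=7.813; τ=−ln(0.6384)/7.813=0.057 → t=0.963; u2·a0=0.1103·7.813=0.862 ≤ a1=3.618 → R1 fires; X=4 E=6 B=10 R=8
Draw 6: a1=4.020, a2=0.312, a3=1.072, a4=3.210, a0=8.614; τ=−ln(0.1190)/8.614=0.247 → t=1.210; u2·a0=0.2115·8.614=1.822 ≤ a1=4.020 → R1 fires; X=5 E=6 B=11 R=8
Draw 7: a1=4.422, a2=0.390, a3=1.072, a4=3.531, a0=9.415; τ=−ln(0.7758)/9.415=0.027 → t=1.237; u2·a0=0.5362·9.415=5.048; a1+a2=4.812 < 5.048 ≤ a1+…+a3=5.884 → R3 fires; X=6 E=6 B=11 R=7
Draw 8: a1=4.422, a2=0.468, a3=0.938, a4=3.531, a0=9.359; τ=−ln(0.1145)/9.359=0.232 → t=1.469; u2·a0=0.4532·9.359=4.241 ≤ a1=4.422 → R1 fires; X=7 E=6 B=12 R=7
Draw 9: a1=4.824, a2=0.546, a3=0.938, a4=3.852, a0=10.160; τ=−ln(0.8085)/10.160=0.021 → t=1.490; u2·a0=0.2919·10.160=2.966 ≤ a1=4.824 → R1 fires; X=8 E=6 B=13 R=7
Draw 10: a1=5.226, a2=0.624, a3=0.938, a4=4.173, a0=10.961; τ=−ln(0.8201)/10.961=0.018 → t=1.508 > T=1.5: stop.
At T=1.5: X=8 E=6 B=13 R=7; the largest is B.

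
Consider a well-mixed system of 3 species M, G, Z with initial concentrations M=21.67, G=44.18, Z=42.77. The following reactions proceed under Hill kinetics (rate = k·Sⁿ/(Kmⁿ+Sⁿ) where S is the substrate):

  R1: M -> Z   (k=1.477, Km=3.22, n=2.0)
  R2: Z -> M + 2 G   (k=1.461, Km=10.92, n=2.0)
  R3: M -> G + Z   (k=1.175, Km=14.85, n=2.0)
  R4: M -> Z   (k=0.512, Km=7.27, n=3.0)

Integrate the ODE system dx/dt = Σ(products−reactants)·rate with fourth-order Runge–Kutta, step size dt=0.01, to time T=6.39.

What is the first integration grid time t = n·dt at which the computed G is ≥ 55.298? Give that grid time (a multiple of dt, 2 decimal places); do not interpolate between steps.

RK4 with dt=0.01: 639 steps to T=6.39. Trajectory (selected grid times):
t=0.00: M=21.67 G=44.18 Z=42.77
t=0.71: M=20.71 G=46.69 Z=43.73
t=1.42: M=19.78 G=49.19 Z=44.66
t=2.13: M=18.87 G=51.67 Z=45.57
t=2.84: M=17.98 G=54.14 Z=46.46
t=3.17: M=17.58 G=55.28 Z=46.86
t=3.18: M=17.57 G=55.32 Z=46.87
t=3.55: M=17.13 G=56.60 Z=47.31
t=4.26: M=16.30 G=59.03 Z=48.14
t=4.97: M=15.50 G=61.45 Z=48.94
t=5.68: M=14.74 G=63.85 Z=49.70
t=6.39: M=14.00 G=66.24 Z=50.44
G(3.17)=55.284 < 55.298 but G(3.18)=55.318 ≥ 55.298, so the first grid time is t=3.18.

Threshold first reached at t = 3.18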